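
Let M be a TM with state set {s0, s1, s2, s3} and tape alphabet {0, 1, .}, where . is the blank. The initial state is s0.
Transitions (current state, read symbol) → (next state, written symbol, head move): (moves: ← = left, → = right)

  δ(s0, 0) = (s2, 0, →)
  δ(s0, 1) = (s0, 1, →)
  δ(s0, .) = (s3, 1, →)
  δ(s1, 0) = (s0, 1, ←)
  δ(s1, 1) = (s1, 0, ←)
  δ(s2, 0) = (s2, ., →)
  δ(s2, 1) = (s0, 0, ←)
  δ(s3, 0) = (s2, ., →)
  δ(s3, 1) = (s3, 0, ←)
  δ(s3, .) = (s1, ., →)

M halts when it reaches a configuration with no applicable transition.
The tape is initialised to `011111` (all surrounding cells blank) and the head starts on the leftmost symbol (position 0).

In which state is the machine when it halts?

s0 | [0]11111.   read 0 → write 0, move →, go to s2
s2 | 0[1]1111.   read 1 → write 0, move ←, go to s0
s0 | [0]01111.   read 0 → write 0, move →, go to s2
s2 | 0[0]1111.   read 0 → write ., move →, go to s2
s2 | 0.[1]111.   read 1 → write 0, move ←, go to s0
s0 | 0[.]0111.   read . → write 1, move →, go to s3
s3 | 01[0]111.   read 0 → write ., move →, go to s2
s2 | 01.[1]11.   read 1 → write 0, move ←, go to s0
s0 | 01[.]011.   read . → write 1, move →, go to s3
s3 | 011[0]11.   read 0 → write ., move →, go to s2
s2 | 011.[1]1.   read 1 → write 0, move ←, go to s0
s0 | 011[.]01.   read . → write 1, move →, go to s3
s3 | 0111[0]1.   read 0 → write ., move →, go to s2
s2 | 0111.[1].   read 1 → write 0, move ←, go to s0
s0 | 0111[.]0.   read . → write 1, move →, go to s3
s3 | 01111[0].   read 0 → write ., move →, go to s2
s2 | 01111.[.]
No transition is defined for (s2, .); M halts in state s2.

s2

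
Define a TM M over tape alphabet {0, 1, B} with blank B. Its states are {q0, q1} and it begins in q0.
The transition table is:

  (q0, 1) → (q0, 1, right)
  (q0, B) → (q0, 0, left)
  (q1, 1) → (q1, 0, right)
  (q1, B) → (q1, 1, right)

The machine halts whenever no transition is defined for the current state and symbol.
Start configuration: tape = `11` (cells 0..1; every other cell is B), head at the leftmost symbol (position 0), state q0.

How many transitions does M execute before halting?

state=q0 head=0 tape=[1]1B   (q0,1)→(q0,1,right)
state=q0 head=1 tape=1[1]B   (q0,1)→(q0,1,right)
state=q0 head=2 tape=11[B]   (q0,B)→(q0,0,left)
state=q0 head=1 tape=1[1]0   (q0,1)→(q0,1,right)
state=q0 head=2 tape=11[0]
M halts after 4 transitions.

4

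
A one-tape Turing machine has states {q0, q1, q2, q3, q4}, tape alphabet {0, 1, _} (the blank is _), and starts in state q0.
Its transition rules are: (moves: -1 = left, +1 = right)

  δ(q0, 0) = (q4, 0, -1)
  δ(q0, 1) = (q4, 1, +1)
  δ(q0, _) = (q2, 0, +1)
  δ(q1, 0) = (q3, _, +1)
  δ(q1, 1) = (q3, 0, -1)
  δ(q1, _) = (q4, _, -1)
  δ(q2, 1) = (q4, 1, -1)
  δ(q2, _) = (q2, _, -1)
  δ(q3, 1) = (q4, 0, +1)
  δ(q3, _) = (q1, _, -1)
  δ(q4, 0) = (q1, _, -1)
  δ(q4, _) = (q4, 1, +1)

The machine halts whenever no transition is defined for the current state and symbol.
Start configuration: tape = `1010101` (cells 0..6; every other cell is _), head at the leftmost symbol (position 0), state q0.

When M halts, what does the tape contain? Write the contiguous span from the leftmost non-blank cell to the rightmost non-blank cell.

q0 | ___[1]010101   read 1 → write 1, move +1, go to q4
q4 | ___1[0]10101   read 0 → write _, move -1, go to q1
q1 | ___[1]_10101   read 1 → write 0, move -1, go to q3
q3 | __[_]0_10101   read _ → write _, move -1, go to q1
q1 | _[_]_0_10101   read _ → write _, move -1, go to q4
q4 | [_]__0_10101   read _ → write 1, move +1, go to q4
q4 | 1[_]_0_10101   read _ → write 1, move +1, go to q4
q4 | 11[_]0_10101   read _ → write 1, move +1, go to q4
q4 | 111[0]_10101   read 0 → write _, move -1, go to q1
q1 | 11[1]__10101   read 1 → write 0, move -1, go to q3
q3 | 1[1]0__10101   read 1 → write 0, move +1, go to q4
q4 | 10[0]__10101   read 0 → write _, move -1, go to q1
q1 | 1[0]___10101   read 0 → write _, move +1, go to q3
q3 | 1_[_]__10101   read _ → write _, move -1, go to q1
q1 | 1[_]___10101   read _ → write _, move -1, go to q4
q4 | [1]____10101
The non-blank tape span at halt is 1____10101.

1____10101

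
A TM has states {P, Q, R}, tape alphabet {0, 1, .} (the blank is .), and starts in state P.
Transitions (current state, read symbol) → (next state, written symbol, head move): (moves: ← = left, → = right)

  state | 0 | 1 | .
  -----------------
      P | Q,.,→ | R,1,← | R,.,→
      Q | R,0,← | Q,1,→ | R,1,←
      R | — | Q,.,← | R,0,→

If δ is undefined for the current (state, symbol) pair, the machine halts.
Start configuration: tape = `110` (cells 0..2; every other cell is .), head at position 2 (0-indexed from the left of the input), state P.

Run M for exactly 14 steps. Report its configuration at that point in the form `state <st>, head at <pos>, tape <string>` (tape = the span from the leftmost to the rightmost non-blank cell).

state=P head=2 tape=...11[0].   (P,0)→(Q,.,→)
state=Q head=3 tape=...11.[.]   (Q,.)→(R,1,←)
state=R head=2 tape=...11[.]1   (R,.)→(R,0,→)
state=R head=3 tape=...110[1]   (R,1)→(Q,.,←)
state=Q head=2 tape=...11[0].   (Q,0)→(R,0,←)
state=R head=1 tape=...1[1]0.   (R,1)→(Q,.,←)
state=Q head=0 tape=...[1].0.   (Q,1)→(Q,1,→)
state=Q head=1 tape=...1[.]0.   (Q,.)→(R,1,←)
state=R head=0 tape=...[1]10.   (R,1)→(Q,.,←)
state=Q head=-1 tape=..[.].10.   (Q,.)→(R,1,←)
state=R head=-2 tape=.[.]1.10.   (R,.)→(R,0,→)
state=R head=-1 tape=.0[1].10.   (R,1)→(Q,.,←)
state=Q head=-2 tape=.[0]..10.   (Q,0)→(R,0,←)
state=R head=-3 tape=[.]0..10.   (R,.)→(R,0,→)
state=R head=-2 tape=0[0]..10.
After 14 steps: state R, head at -2, tape 00..10.

state R, head at -2, tape 00..10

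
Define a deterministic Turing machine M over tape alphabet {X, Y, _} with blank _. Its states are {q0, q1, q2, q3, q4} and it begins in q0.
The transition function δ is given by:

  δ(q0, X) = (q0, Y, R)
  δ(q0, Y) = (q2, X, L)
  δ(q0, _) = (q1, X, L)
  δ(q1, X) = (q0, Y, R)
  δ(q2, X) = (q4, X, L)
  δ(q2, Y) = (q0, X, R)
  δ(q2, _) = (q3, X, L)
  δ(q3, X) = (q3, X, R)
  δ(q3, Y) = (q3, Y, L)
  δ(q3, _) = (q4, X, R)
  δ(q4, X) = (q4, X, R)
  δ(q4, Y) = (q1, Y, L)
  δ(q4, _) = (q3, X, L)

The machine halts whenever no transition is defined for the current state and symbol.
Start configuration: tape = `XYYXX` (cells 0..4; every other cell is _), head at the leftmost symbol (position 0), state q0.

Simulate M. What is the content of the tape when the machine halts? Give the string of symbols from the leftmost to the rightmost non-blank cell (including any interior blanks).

state=q0 head=0 tape=[X]YYXX_   (q0,X)→(q0,Y,R)
state=q0 head=1 tape=Y[Y]YXX_   (q0,Y)→(q2,X,L)
state=q2 head=0 tape=[Y]XYXX_   (q2,Y)→(q0,X,R)
state=q0 head=1 tape=X[X]YXX_   (q0,X)→(q0,Y,R)
state=q0 head=2 tape=XY[Y]XX_   (q0,Y)→(q2,X,L)
state=q2 head=1 tape=X[Y]XXX_   (q2,Y)→(q0,X,R)
state=q0 head=2 tape=XX[X]XX_   (q0,X)→(q0,Y,R)
state=q0 head=3 tape=XXY[X]X_   (q0,X)→(q0,Y,R)
state=q0 head=4 tape=XXYY[X]_   (q0,X)→(q0,Y,R)
state=q0 head=5 tape=XXYYY[_]   (q0,_)→(q1,X,L)
state=q1 head=4 tape=XXYY[Y]X
The non-blank tape span at halt is XXYYYX.

XXYYYX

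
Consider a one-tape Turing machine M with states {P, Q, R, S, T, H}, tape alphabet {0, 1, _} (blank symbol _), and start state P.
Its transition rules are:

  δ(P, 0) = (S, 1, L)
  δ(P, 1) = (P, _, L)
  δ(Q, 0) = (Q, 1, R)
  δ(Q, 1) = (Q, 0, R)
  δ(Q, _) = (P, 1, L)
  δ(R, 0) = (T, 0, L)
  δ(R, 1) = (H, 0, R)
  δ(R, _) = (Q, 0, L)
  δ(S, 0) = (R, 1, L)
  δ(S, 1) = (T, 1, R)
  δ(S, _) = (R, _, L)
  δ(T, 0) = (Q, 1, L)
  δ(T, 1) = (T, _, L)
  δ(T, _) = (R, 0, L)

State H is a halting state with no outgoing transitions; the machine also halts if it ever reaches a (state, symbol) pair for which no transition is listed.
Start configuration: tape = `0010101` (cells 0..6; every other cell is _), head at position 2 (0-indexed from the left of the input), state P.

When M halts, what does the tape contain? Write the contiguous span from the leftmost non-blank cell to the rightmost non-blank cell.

P | ___00[1]0101   read 1 → write _, move L, go to P
P | ___0[0]_0101   read 0 → write 1, move L, go to S
S | ___[0]1_0101   read 0 → write 1, move L, go to R
R | __[_]11_0101   read _ → write 0, move L, go to Q
Q | _[_]011_0101   read _ → write 1, move L, go to P
P | [_]1011_0101
The non-blank tape span at halt is 1011_0101.

1011_0101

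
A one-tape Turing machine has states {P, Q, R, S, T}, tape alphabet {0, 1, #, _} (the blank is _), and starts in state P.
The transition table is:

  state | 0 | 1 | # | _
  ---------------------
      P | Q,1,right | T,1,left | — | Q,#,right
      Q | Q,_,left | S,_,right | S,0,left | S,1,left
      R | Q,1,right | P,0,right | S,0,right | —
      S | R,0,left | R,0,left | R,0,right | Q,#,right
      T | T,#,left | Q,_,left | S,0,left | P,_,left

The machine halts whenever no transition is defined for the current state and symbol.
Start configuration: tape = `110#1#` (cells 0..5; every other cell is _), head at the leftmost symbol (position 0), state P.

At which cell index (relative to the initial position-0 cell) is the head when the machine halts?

state=P head=0 tape=____[1]10#1#   (P,1)→(T,1,left)
state=T head=-1 tape=___[_]110#1#   (T,_)→(P,_,left)
state=P head=-2 tape=__[_]_110#1#   (P,_)→(Q,#,right)
state=Q head=-1 tape=__#[_]110#1#   (Q,_)→(S,1,left)
state=S head=-2 tape=__[#]1110#1#   (S,#)→(R,0,right)
state=R head=-1 tape=__0[1]110#1#   (R,1)→(P,0,right)
state=P head=0 tape=__00[1]10#1#   (P,1)→(T,1,left)
state=T head=-1 tape=__0[0]110#1#   (T,0)→(T,#,left)
state=T head=-2 tape=__[0]#110#1#   (T,0)→(T,#,left)
state=T head=-3 tape=_[_]##110#1#   (T,_)→(P,_,left)
state=P head=-4 tape=[_]_##110#1#   (P,_)→(Q,#,right)
state=Q head=-3 tape=#[_]##110#1#   (Q,_)→(S,1,left)
state=S head=-4 tape=[#]1##110#1#   (S,#)→(R,0,right)
state=R head=-3 tape=0[1]##110#1#   (R,1)→(P,0,right)
state=P head=-2 tape=00[#]#110#1#
At halt the head is at cell -2.

-2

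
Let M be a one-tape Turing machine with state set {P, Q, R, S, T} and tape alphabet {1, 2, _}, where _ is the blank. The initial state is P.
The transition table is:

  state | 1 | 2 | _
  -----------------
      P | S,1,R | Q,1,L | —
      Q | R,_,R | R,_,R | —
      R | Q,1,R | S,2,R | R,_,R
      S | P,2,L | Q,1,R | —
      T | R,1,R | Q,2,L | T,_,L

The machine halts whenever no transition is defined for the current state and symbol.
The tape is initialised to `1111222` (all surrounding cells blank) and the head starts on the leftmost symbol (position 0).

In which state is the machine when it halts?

P | [1]111222_   read 1 → write 1, move R, go to S
S | 1[1]11222_   read 1 → write 2, move L, go to P
P | [1]211222_   read 1 → write 1, move R, go to S
S | 1[2]11222_   read 2 → write 1, move R, go to Q
Q | 11[1]1222_   read 1 → write _, move R, go to R
R | 11_[1]222_   read 1 → write 1, move R, go to Q
Q | 11_1[2]22_   read 2 → write _, move R, go to R
R | 11_1_[2]2_   read 2 → write 2, move R, go to S
S | 11_1_2[2]_   read 2 → write 1, move R, go to Q
Q | 11_1_21[_]
No transition is defined for (Q, _); M halts in state Q.

Q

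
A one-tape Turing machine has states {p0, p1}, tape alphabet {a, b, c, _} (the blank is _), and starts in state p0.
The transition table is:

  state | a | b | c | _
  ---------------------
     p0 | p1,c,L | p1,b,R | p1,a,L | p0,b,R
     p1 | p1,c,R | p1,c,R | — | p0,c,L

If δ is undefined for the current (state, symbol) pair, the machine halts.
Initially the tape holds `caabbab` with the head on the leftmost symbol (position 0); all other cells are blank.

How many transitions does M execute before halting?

15

p0 | __[c]aabbab_   read c → write a, move L, go to p1
p1 | _[_]aaabbab_   read _ → write c, move L, go to p0
p0 | [_]caaabbab_   read _ → write b, move R, go to p0
p0 | b[c]aaabbab_   read c → write a, move L, go to p1
p1 | [b]aaaabbab_   read b → write c, move R, go to p1
p1 | c[a]aaabbab_   read a → write c, move R, go to p1
p1 | cc[a]aabbab_   read a → write c, move R, go to p1
p1 | ccc[a]abbab_   read a → write c, move R, go to p1
p1 | cccc[a]bbab_   read a → write c, move R, go to p1
p1 | ccccc[b]bab_   read b → write c, move R, go to p1
p1 | cccccc[b]ab_   read b → write c, move R, go to p1
p1 | ccccccc[a]b_   read a → write c, move R, go to p1
p1 | cccccccc[b]_   read b → write c, move R, go to p1
p1 | ccccccccc[_]   read _ → write c, move L, go to p0
p0 | cccccccc[c]c   read c → write a, move L, go to p1
p1 | ccccccc[c]ac
M halts after 15 transitions.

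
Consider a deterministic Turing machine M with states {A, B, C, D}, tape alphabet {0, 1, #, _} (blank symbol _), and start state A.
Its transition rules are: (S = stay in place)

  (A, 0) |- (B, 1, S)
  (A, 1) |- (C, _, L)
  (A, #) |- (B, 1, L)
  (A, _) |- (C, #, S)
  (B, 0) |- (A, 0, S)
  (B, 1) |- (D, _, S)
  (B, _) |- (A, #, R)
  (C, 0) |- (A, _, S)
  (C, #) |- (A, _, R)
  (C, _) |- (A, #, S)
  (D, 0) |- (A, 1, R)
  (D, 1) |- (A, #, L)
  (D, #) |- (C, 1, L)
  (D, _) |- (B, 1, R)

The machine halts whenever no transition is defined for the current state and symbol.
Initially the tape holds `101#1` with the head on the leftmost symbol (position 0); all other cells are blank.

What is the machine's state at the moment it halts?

state=A head=0 tape=__[1]01#1   (A,1)→(C,_,L)
state=C head=-1 tape=_[_]_01#1   (C,_)→(A,#,S)
state=A head=-1 tape=_[#]_01#1   (A,#)→(B,1,L)
state=B head=-2 tape=[_]1_01#1   (B,_)→(A,#,R)
state=A head=-1 tape=#[1]_01#1   (A,1)→(C,_,L)
state=C head=-2 tape=[#]__01#1   (C,#)→(A,_,R)
state=A head=-1 tape=_[_]_01#1   (A,_)→(C,#,S)
state=C head=-1 tape=_[#]_01#1   (C,#)→(A,_,R)
state=A head=0 tape=__[_]01#1   (A,_)→(C,#,S)
state=C head=0 tape=__[#]01#1   (C,#)→(A,_,R)
state=A head=1 tape=___[0]1#1   (A,0)→(B,1,S)
state=B head=1 tape=___[1]1#1   (B,1)→(D,_,S)
state=D head=1 tape=___[_]1#1   (D,_)→(B,1,R)
state=B head=2 tape=___1[1]#1   (B,1)→(D,_,S)
state=D head=2 tape=___1[_]#1   (D,_)→(B,1,R)
state=B head=3 tape=___11[#]1
No transition is defined for (B, #); M halts in state B.

B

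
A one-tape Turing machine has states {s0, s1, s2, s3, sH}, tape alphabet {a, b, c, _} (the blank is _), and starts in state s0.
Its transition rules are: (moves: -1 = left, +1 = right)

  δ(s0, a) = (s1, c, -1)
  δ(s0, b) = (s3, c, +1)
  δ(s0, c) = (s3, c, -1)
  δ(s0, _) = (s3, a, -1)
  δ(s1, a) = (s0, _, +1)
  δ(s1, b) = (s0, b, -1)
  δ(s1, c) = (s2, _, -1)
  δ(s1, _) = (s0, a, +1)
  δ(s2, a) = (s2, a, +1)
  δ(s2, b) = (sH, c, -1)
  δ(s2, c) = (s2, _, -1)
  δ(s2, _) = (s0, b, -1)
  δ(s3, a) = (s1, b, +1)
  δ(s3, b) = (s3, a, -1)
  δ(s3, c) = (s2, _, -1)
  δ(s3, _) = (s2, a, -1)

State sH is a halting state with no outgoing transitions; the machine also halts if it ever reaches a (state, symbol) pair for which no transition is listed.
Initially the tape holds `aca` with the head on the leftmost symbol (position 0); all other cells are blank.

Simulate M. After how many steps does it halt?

state=s0 head=0 tape=__[a]ca   (s0,a)→(s1,c,-1)
state=s1 head=-1 tape=_[_]cca   (s1,_)→(s0,a,+1)
state=s0 head=0 tape=_a[c]ca   (s0,c)→(s3,c,-1)
state=s3 head=-1 tape=_[a]cca   (s3,a)→(s1,b,+1)
state=s1 head=0 tape=_b[c]ca   (s1,c)→(s2,_,-1)
state=s2 head=-1 tape=_[b]_ca   (s2,b)→(sH,c,-1)
state=sH head=-2 tape=[_]c_ca
M halts after 6 transitions.

6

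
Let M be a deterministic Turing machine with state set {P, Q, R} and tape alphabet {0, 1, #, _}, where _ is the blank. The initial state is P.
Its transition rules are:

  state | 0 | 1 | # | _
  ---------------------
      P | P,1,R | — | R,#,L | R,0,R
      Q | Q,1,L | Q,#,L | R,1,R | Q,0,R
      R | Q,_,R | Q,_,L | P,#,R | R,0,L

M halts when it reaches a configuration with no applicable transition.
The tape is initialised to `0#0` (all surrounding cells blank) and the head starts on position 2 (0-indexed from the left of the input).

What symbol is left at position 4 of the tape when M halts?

#

P | 0#[0]__   read 0 → write 1, move R, go to P
P | 0#1[_]_   read _ → write 0, move R, go to R
R | 0#10[_]   read _ → write 0, move L, go to R
R | 0#1[0]0   read 0 → write _, move R, go to Q
Q | 0#1_[0]   read 0 → write 1, move L, go to Q
Q | 0#1[_]1   read _ → write 0, move R, go to Q
Q | 0#10[1]   read 1 → write #, move L, go to Q
Q | 0#1[0]#   read 0 → write 1, move L, go to Q
Q | 0#[1]1#   read 1 → write #, move L, go to Q
Q | 0[#]#1#   read # → write 1, move R, go to R
R | 01[#]1#   read # → write #, move R, go to P
P | 01#[1]#
Cell 4 holds # when M halts.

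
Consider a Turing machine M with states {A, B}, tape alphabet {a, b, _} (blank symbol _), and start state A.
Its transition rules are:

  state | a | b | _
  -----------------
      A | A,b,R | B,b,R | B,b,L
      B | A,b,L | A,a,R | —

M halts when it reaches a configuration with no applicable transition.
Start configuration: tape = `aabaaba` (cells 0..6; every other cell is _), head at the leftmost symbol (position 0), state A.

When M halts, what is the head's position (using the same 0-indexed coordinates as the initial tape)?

A | [a]abaaba__   read a → write b, move R, go to A
A | b[a]baaba__   read a → write b, move R, go to A
A | bb[b]aaba__   read b → write b, move R, go to B
B | bbb[a]aba__   read a → write b, move L, go to A
A | bb[b]baba__   read b → write b, move R, go to B
B | bbb[b]aba__   read b → write a, move R, go to A
A | bbba[a]ba__   read a → write b, move R, go to A
A | bbbab[b]a__   read b → write b, move R, go to B
B | bbbabb[a]__   read a → write b, move L, go to A
A | bbbab[b]b__   read b → write b, move R, go to B
B | bbbabb[b]__   read b → write a, move R, go to A
A | bbbabba[_]_   read _ → write b, move L, go to B
B | bbbabb[a]b_   read a → write b, move L, go to A
A | bbbab[b]bb_   read b → write b, move R, go to B
B | bbbabb[b]b_   read b → write a, move R, go to A
A | bbbabba[b]_   read b → write b, move R, go to B
B | bbbabbab[_]
At halt the head is at cell 8.

8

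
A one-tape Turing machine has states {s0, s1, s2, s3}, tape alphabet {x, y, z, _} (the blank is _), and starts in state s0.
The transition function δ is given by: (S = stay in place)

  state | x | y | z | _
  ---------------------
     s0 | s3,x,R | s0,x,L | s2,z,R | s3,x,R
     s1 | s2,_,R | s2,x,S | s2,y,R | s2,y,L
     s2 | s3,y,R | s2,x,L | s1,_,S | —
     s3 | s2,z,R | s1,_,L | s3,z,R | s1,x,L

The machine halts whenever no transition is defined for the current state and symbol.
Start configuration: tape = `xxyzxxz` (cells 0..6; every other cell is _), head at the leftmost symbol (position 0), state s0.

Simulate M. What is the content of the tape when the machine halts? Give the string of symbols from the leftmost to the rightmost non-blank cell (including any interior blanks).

state=s0 head=0 tape=[x]xyzxxz___   (s0,x)→(s3,x,R)
state=s3 head=1 tape=x[x]yzxxz___   (s3,x)→(s2,z,R)
state=s2 head=2 tape=xz[y]zxxz___   (s2,y)→(s2,x,L)
state=s2 head=1 tape=x[z]xzxxz___   (s2,z)→(s1,_,S)
state=s1 head=1 tape=x[_]xzxxz___   (s1,_)→(s2,y,L)
state=s2 head=0 tape=[x]yxzxxz___   (s2,x)→(s3,y,R)
state=s3 head=1 tape=y[y]xzxxz___   (s3,y)→(s1,_,L)
state=s1 head=0 tape=[y]_xzxxz___   (s1,y)→(s2,x,S)
state=s2 head=0 tape=[x]_xzxxz___   (s2,x)→(s3,y,R)
state=s3 head=1 tape=y[_]xzxxz___   (s3,_)→(s1,x,L)
state=s1 head=0 tape=[y]xxzxxz___   (s1,y)→(s2,x,S)
state=s2 head=0 tape=[x]xxzxxz___   (s2,x)→(s3,y,R)
state=s3 head=1 tape=y[x]xzxxz___   (s3,x)→(s2,z,R)
state=s2 head=2 tape=yz[x]zxxz___   (s2,x)→(s3,y,R)
state=s3 head=3 tape=yzy[z]xxz___   (s3,z)→(s3,z,R)
state=s3 head=4 tape=yzyz[x]xz___   (s3,x)→(s2,z,R)
state=s2 head=5 tape=yzyzz[x]z___   (s2,x)→(s3,y,R)
state=s3 head=6 tape=yzyzzy[z]___   (s3,z)→(s3,z,R)
state=s3 head=7 tape=yzyzzyz[_]__   (s3,_)→(s1,x,L)
state=s1 head=6 tape=yzyzzy[z]x__   (s1,z)→(s2,y,R)
state=s2 head=7 tape=yzyzzyy[x]__   (s2,x)→(s3,y,R)
state=s3 head=8 tape=yzyzzyyy[_]_   (s3,_)→(s1,x,L)
state=s1 head=7 tape=yzyzzyy[y]x_   (s1,y)→(s2,x,S)
state=s2 head=7 tape=yzyzzyy[x]x_   (s2,x)→(s3,y,R)
state=s3 head=8 tape=yzyzzyyy[x]_   (s3,x)→(s2,z,R)
state=s2 head=9 tape=yzyzzyyyz[_]
The non-blank tape span at halt is yzyzzyyyz.

yzyzzyyyz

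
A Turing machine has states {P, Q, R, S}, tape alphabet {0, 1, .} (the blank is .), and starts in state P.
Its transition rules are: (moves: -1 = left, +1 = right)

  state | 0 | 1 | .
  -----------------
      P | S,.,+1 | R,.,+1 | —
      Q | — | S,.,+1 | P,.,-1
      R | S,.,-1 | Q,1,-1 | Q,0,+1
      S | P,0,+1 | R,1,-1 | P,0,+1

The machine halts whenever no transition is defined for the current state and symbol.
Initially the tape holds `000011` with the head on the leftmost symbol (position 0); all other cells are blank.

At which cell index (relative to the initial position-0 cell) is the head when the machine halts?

state=P head=0 tape=[0]00011...   (P,0)→(S,.,+1)
state=S head=1 tape=.[0]0011...   (S,0)→(P,0,+1)
state=P head=2 tape=.0[0]011...   (P,0)→(S,.,+1)
state=S head=3 tape=.0.[0]11...   (S,0)→(P,0,+1)
state=P head=4 tape=.0.0[1]1...   (P,1)→(R,.,+1)
state=R head=5 tape=.0.0.[1]...   (R,1)→(Q,1,-1)
state=Q head=4 tape=.0.0[.]1...   (Q,.)→(P,.,-1)
state=P head=3 tape=.0.[0].1...   (P,0)→(S,.,+1)
state=S head=4 tape=.0..[.]1...   (S,.)→(P,0,+1)
state=P head=5 tape=.0..0[1]...   (P,1)→(R,.,+1)
state=R head=6 tape=.0..0.[.]..   (R,.)→(Q,0,+1)
state=Q head=7 tape=.0..0.0[.].   (Q,.)→(P,.,-1)
state=P head=6 tape=.0..0.[0]..   (P,0)→(S,.,+1)
state=S head=7 tape=.0..0..[.].   (S,.)→(P,0,+1)
state=P head=8 tape=.0..0..0[.]
At halt the head is at cell 8.

8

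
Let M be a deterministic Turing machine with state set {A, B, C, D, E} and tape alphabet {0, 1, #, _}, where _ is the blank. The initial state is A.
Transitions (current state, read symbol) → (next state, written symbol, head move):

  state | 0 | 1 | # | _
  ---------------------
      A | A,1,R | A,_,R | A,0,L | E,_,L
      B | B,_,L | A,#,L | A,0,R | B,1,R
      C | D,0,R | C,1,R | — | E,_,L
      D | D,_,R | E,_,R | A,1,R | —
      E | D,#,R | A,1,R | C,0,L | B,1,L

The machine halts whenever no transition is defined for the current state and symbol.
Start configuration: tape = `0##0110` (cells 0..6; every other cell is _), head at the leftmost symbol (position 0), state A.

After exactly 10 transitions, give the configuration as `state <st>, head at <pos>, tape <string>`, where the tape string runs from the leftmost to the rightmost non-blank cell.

A | [0]##0110   read 0 → write 1, move R, go to A
A | 1[#]#0110   read # → write 0, move L, go to A
A | [1]0#0110   read 1 → write _, move R, go to A
A | _[0]#0110   read 0 → write 1, move R, go to A
A | _1[#]0110   read # → write 0, move L, go to A
A | _[1]00110   read 1 → write _, move R, go to A
A | __[0]0110   read 0 → write 1, move R, go to A
A | __1[0]110   read 0 → write 1, move R, go to A
A | __11[1]10   read 1 → write _, move R, go to A
A | __11_[1]0   read 1 → write _, move R, go to A
A | __11__[0]
After 10 steps: state A, head at 6, tape 11__0.

state A, head at 6, tape 11__0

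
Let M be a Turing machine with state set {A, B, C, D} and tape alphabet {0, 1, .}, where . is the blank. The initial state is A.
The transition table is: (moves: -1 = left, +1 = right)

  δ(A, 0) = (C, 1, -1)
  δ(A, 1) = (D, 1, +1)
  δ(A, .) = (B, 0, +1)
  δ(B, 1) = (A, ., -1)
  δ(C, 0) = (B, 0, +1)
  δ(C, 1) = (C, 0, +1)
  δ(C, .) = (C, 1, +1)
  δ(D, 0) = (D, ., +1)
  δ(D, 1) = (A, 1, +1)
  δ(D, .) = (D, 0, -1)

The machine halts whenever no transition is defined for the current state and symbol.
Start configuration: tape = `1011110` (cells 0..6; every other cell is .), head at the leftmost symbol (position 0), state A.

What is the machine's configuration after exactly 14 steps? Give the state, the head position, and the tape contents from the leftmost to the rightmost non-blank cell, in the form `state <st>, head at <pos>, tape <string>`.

A | [1]011110..   read 1 → write 1, move +1, go to D
D | 1[0]11110..   read 0 → write ., move +1, go to D
D | 1.[1]1110..   read 1 → write 1, move +1, go to A
A | 1.1[1]110..   read 1 → write 1, move +1, go to D
D | 1.11[1]10..   read 1 → write 1, move +1, go to A
A | 1.111[1]0..   read 1 → write 1, move +1, go to D
D | 1.1111[0]..   read 0 → write ., move +1, go to D
D | 1.1111.[.].   read . → write 0, move -1, go to D
D | 1.1111[.]0.   read . → write 0, move -1, go to D
D | 1.111[1]00.   read 1 → write 1, move +1, go to A
A | 1.1111[0]0.   read 0 → write 1, move -1, go to C
C | 1.111[1]10.   read 1 → write 0, move +1, go to C
C | 1.1110[1]0.   read 1 → write 0, move +1, go to C
C | 1.11100[0].   read 0 → write 0, move +1, go to B
B | 1.111000[.]
After 14 steps: state B, head at 8, tape 1.111000.

state B, head at 8, tape 1.111000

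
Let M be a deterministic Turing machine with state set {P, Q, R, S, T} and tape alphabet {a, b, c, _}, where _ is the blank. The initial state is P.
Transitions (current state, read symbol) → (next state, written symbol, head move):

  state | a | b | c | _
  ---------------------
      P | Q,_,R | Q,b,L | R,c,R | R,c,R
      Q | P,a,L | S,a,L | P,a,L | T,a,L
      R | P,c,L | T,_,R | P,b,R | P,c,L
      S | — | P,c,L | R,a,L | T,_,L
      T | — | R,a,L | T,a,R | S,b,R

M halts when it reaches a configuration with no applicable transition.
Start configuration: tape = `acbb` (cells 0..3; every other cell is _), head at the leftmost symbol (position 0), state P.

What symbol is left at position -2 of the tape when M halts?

c

state=P head=0 tape=__[a]cbb   (P,a)→(Q,_,R)
state=Q head=1 tape=___[c]bb   (Q,c)→(P,a,L)
state=P head=0 tape=__[_]abb   (P,_)→(R,c,R)
state=R head=1 tape=__c[a]bb   (R,a)→(P,c,L)
state=P head=0 tape=__[c]cbb   (P,c)→(R,c,R)
state=R head=1 tape=__c[c]bb   (R,c)→(P,b,R)
state=P head=2 tape=__cb[b]b   (P,b)→(Q,b,L)
state=Q head=1 tape=__c[b]bb   (Q,b)→(S,a,L)
state=S head=0 tape=__[c]abb   (S,c)→(R,a,L)
state=R head=-1 tape=_[_]aabb   (R,_)→(P,c,L)
state=P head=-2 tape=[_]caabb   (P,_)→(R,c,R)
state=R head=-1 tape=c[c]aabb   (R,c)→(P,b,R)
state=P head=0 tape=cb[a]abb   (P,a)→(Q,_,R)
state=Q head=1 tape=cb_[a]bb   (Q,a)→(P,a,L)
state=P head=0 tape=cb[_]abb   (P,_)→(R,c,R)
state=R head=1 tape=cbc[a]bb   (R,a)→(P,c,L)
state=P head=0 tape=cb[c]cbb   (P,c)→(R,c,R)
state=R head=1 tape=cbc[c]bb   (R,c)→(P,b,R)
state=P head=2 tape=cbcb[b]b   (P,b)→(Q,b,L)
state=Q head=1 tape=cbc[b]bb   (Q,b)→(S,a,L)
state=S head=0 tape=cb[c]abb   (S,c)→(R,a,L)
state=R head=-1 tape=c[b]aabb   (R,b)→(T,_,R)
state=T head=0 tape=c_[a]abb
Cell -2 holds c when M halts.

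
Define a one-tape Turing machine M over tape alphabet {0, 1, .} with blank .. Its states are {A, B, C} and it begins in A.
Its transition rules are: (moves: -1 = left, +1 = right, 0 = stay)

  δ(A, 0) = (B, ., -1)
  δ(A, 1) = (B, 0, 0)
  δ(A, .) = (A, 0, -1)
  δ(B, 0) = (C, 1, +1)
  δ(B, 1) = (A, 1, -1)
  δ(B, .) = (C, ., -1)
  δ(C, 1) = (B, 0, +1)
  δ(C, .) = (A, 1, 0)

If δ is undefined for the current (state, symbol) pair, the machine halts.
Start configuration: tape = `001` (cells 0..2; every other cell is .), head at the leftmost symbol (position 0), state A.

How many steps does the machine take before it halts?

11

A | ..[0]01   read 0 → write ., move -1, go to B
B | .[.].01   read . → write ., move -1, go to C
C | [.]..01   read . → write 1, move 0, go to A
A | [1]..01   read 1 → write 0, move 0, go to B
B | [0]..01   read 0 → write 1, move +1, go to C
C | 1[.].01   read . → write 1, move 0, go to A
A | 1[1].01   read 1 → write 0, move 0, go to B
B | 1[0].01   read 0 → write 1, move +1, go to C
C | 11[.]01   read . → write 1, move 0, go to A
A | 11[1]01   read 1 → write 0, move 0, go to B
B | 11[0]01   read 0 → write 1, move +1, go to C
C | 111[0]1
M halts after 11 transitions.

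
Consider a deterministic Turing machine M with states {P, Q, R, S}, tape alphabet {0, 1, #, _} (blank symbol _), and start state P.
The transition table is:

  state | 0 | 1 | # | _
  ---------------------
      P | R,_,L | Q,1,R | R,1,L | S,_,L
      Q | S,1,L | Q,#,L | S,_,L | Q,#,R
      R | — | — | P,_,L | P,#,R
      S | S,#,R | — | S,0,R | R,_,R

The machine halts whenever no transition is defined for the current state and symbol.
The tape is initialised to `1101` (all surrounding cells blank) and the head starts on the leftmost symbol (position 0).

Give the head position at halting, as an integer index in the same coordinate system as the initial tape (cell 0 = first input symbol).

P | _[1]101   read 1 → write 1, move R, go to Q
Q | _1[1]01   read 1 → write #, move L, go to Q
Q | _[1]#01   read 1 → write #, move L, go to Q
Q | [_]##01   read _ → write #, move R, go to Q
Q | #[#]#01   read # → write _, move L, go to S
S | [#]_#01   read # → write 0, move R, go to S
S | 0[_]#01   read _ → write _, move R, go to R
R | 0_[#]01   read # → write _, move L, go to P
P | 0[_]_01   read _ → write _, move L, go to S
S | [0]__01   read 0 → write #, move R, go to S
S | #[_]_01   read _ → write _, move R, go to R
R | #_[_]01   read _ → write #, move R, go to P
P | #_#[0]1   read 0 → write _, move L, go to R
R | #_[#]_1   read # → write _, move L, go to P
P | #[_]__1   read _ → write _, move L, go to S
S | [#]___1   read # → write 0, move R, go to S
S | 0[_]__1   read _ → write _, move R, go to R
R | 0_[_]_1   read _ → write #, move R, go to P
P | 0_#[_]1   read _ → write _, move L, go to S
S | 0_[#]_1   read # → write 0, move R, go to S
S | 0_0[_]1   read _ → write _, move R, go to R
R | 0_0_[1]
At halt the head is at cell 3.

3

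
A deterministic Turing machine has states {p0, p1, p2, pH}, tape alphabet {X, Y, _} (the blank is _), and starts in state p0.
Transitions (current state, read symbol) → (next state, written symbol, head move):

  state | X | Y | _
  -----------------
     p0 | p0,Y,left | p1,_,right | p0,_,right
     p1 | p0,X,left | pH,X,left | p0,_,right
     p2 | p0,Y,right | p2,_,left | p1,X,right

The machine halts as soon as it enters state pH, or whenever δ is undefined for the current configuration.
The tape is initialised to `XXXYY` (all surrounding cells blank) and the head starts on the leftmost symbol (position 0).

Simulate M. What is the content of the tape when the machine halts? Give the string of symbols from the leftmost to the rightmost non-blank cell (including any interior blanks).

XY

p0 | _[X]XXYY   read X → write Y, move left, go to p0
p0 | [_]YXXYY   read _ → write _, move right, go to p0
p0 | _[Y]XXYY   read Y → write _, move right, go to p1
p1 | __[X]XYY   read X → write X, move left, go to p0
p0 | _[_]XXYY   read _ → write _, move right, go to p0
p0 | __[X]XYY   read X → write Y, move left, go to p0
p0 | _[_]YXYY   read _ → write _, move right, go to p0
p0 | __[Y]XYY   read Y → write _, move right, go to p1
p1 | ___[X]YY   read X → write X, move left, go to p0
p0 | __[_]XYY   read _ → write _, move right, go to p0
p0 | ___[X]YY   read X → write Y, move left, go to p0
p0 | __[_]YYY   read _ → write _, move right, go to p0
p0 | ___[Y]YY   read Y → write _, move right, go to p1
p1 | ____[Y]Y   read Y → write X, move left, go to pH
pH | ___[_]XY
The non-blank tape span at halt is XY.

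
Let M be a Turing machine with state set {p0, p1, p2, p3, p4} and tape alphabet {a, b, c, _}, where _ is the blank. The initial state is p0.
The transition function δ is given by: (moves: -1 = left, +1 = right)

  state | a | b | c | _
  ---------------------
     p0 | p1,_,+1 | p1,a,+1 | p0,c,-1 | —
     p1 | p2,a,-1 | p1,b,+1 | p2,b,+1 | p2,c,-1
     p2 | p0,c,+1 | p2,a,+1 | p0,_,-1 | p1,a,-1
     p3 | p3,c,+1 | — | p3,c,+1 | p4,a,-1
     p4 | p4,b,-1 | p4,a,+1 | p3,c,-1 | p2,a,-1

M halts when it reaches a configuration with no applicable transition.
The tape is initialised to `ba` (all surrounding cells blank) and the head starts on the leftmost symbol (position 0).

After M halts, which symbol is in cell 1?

state=p0 head=0 tape=[b]a_   (p0,b)→(p1,a,+1)
state=p1 head=1 tape=a[a]_   (p1,a)→(p2,a,-1)
state=p2 head=0 tape=[a]a_   (p2,a)→(p0,c,+1)
state=p0 head=1 tape=c[a]_   (p0,a)→(p1,_,+1)
state=p1 head=2 tape=c_[_]   (p1,_)→(p2,c,-1)
state=p2 head=1 tape=c[_]c   (p2,_)→(p1,a,-1)
state=p1 head=0 tape=[c]ac   (p1,c)→(p2,b,+1)
state=p2 head=1 tape=b[a]c   (p2,a)→(p0,c,+1)
state=p0 head=2 tape=bc[c]   (p0,c)→(p0,c,-1)
state=p0 head=1 tape=b[c]c   (p0,c)→(p0,c,-1)
state=p0 head=0 tape=[b]cc   (p0,b)→(p1,a,+1)
state=p1 head=1 tape=a[c]c   (p1,c)→(p2,b,+1)
state=p2 head=2 tape=ab[c]   (p2,c)→(p0,_,-1)
state=p0 head=1 tape=a[b]_   (p0,b)→(p1,a,+1)
state=p1 head=2 tape=aa[_]   (p1,_)→(p2,c,-1)
state=p2 head=1 tape=a[a]c   (p2,a)→(p0,c,+1)
state=p0 head=2 tape=ac[c]   (p0,c)→(p0,c,-1)
state=p0 head=1 tape=a[c]c   (p0,c)→(p0,c,-1)
state=p0 head=0 tape=[a]cc   (p0,a)→(p1,_,+1)
state=p1 head=1 tape=_[c]c   (p1,c)→(p2,b,+1)
state=p2 head=2 tape=_b[c]   (p2,c)→(p0,_,-1)
state=p0 head=1 tape=_[b]_   (p0,b)→(p1,a,+1)
state=p1 head=2 tape=_a[_]   (p1,_)→(p2,c,-1)
state=p2 head=1 tape=_[a]c   (p2,a)→(p0,c,+1)
state=p0 head=2 tape=_c[c]   (p0,c)→(p0,c,-1)
state=p0 head=1 tape=_[c]c   (p0,c)→(p0,c,-1)
state=p0 head=0 tape=[_]cc
Cell 1 holds c when M halts.

c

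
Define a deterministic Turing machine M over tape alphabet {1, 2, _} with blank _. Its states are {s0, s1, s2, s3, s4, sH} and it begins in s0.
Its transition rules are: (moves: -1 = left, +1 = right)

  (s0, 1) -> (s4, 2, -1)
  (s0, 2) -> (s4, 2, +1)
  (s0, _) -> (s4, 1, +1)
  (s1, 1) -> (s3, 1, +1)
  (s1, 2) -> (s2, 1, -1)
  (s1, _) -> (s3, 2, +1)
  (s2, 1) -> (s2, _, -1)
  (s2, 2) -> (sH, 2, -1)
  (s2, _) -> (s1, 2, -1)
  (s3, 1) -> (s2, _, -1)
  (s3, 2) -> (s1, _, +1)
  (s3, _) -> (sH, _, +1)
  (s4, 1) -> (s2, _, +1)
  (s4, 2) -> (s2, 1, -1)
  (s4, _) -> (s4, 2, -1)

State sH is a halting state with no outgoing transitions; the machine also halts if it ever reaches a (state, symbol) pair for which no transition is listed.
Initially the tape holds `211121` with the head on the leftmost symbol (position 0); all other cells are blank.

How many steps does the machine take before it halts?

s0 | __[2]11121   read 2 → write 2, move +1, go to s4
s4 | __2[1]1121   read 1 → write _, move +1, go to s2
s2 | __2_[1]121   read 1 → write _, move -1, go to s2
s2 | __2[_]_121   read _ → write 2, move -1, go to s1
s1 | __[2]2_121   read 2 → write 1, move -1, go to s2
s2 | _[_]12_121   read _ → write 2, move -1, go to s1
s1 | [_]212_121   read _ → write 2, move +1, go to s3
s3 | 2[2]12_121   read 2 → write _, move +1, go to s1
s1 | 2_[1]2_121   read 1 → write 1, move +1, go to s3
s3 | 2_1[2]_121   read 2 → write _, move +1, go to s1
s1 | 2_1_[_]121   read _ → write 2, move +1, go to s3
s3 | 2_1_2[1]21   read 1 → write _, move -1, go to s2
s2 | 2_1_[2]_21   read 2 → write 2, move -1, go to sH
sH | 2_1[_]2_21
M halts after 13 transitions.

13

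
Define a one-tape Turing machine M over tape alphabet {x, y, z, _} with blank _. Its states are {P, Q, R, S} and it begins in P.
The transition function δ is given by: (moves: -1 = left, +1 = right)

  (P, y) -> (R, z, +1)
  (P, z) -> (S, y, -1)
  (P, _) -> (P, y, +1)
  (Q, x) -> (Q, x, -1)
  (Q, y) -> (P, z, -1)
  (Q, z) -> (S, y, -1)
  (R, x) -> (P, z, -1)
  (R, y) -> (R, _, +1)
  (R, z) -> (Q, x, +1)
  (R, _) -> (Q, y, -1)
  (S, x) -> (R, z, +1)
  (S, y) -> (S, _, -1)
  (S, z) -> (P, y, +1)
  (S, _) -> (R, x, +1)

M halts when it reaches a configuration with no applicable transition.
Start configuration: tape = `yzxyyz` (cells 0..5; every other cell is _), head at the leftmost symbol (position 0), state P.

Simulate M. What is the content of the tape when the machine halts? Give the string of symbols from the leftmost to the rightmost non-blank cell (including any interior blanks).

x_xyyyyz

P | __[y]zxyyz   read y → write z, move +1, go to R
R | __z[z]xyyz   read z → write x, move +1, go to Q
Q | __zx[x]yyz   read x → write x, move -1, go to Q
Q | __z[x]xyyz   read x → write x, move -1, go to Q
Q | __[z]xxyyz   read z → write y, move -1, go to S
S | _[_]yxxyyz   read _ → write x, move +1, go to R
R | _x[y]xxyyz   read y → write _, move +1, go to R
R | _x_[x]xyyz   read x → write z, move -1, go to P
P | _x[_]zxyyz   read _ → write y, move +1, go to P
P | _xy[z]xyyz   read z → write y, move -1, go to S
S | _x[y]yxyyz   read y → write _, move -1, go to S
S | _[x]_yxyyz   read x → write z, move +1, go to R
R | _z[_]yxyyz   read _ → write y, move -1, go to Q
Q | _[z]yyxyyz   read z → write y, move -1, go to S
S | [_]yyyxyyz   read _ → write x, move +1, go to R
R | x[y]yyxyyz   read y → write _, move +1, go to R
R | x_[y]yxyyz   read y → write _, move +1, go to R
R | x__[y]xyyz   read y → write _, move +1, go to R
R | x___[x]yyz   read x → write z, move -1, go to P
P | x__[_]zyyz   read _ → write y, move +1, go to P
P | x__y[z]yyz   read z → write y, move -1, go to S
S | x__[y]yyyz   read y → write _, move -1, go to S
S | x_[_]_yyyz   read _ → write x, move +1, go to R
R | x_x[_]yyyz   read _ → write y, move -1, go to Q
Q | x_[x]yyyyz   read x → write x, move -1, go to Q
Q | x[_]xyyyyz
The non-blank tape span at halt is x_xyyyyz.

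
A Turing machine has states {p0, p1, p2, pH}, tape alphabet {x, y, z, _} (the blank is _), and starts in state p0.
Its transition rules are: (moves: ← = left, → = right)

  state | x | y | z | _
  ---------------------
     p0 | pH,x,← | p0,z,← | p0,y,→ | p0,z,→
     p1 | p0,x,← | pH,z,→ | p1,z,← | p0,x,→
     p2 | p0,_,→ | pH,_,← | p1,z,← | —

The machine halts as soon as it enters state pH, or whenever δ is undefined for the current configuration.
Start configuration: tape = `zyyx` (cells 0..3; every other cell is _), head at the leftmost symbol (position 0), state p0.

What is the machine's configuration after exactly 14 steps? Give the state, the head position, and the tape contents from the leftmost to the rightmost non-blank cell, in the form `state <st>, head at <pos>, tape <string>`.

p0 | _[z]yyx   read z → write y, move →, go to p0
p0 | _y[y]yx   read y → write z, move ←, go to p0
p0 | _[y]zyx   read y → write z, move ←, go to p0
p0 | [_]zzyx   read _ → write z, move →, go to p0
p0 | z[z]zyx   read z → write y, move →, go to p0
p0 | zy[z]yx   read z → write y, move →, go to p0
p0 | zyy[y]x   read y → write z, move ←, go to p0
p0 | zy[y]zx   read y → write z, move ←, go to p0
p0 | z[y]zzx   read y → write z, move ←, go to p0
p0 | [z]zzzx   read z → write y, move →, go to p0
p0 | y[z]zzx   read z → write y, move →, go to p0
p0 | yy[z]zx   read z → write y, move →, go to p0
p0 | yyy[z]x   read z → write y, move →, go to p0
p0 | yyyy[x]   read x → write x, move ←, go to pH
pH | yyy[y]x
After 14 steps: state pH, head at 2, tape yyyyx.

state pH, head at 2, tape yyyyx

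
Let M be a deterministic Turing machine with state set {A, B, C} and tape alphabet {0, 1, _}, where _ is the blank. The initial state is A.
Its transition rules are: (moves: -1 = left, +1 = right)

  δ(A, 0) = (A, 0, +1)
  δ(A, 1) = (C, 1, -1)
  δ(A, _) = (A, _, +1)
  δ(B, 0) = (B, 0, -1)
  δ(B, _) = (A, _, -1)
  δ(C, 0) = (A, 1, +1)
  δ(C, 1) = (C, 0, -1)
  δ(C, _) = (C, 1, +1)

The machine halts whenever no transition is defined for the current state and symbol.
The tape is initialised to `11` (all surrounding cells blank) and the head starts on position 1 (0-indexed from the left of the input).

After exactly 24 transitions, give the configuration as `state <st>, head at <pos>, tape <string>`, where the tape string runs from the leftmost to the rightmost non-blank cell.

state C, head at -1, tape 11001

A | ___1[1]   read 1 → write 1, move -1, go to C
C | ___[1]1   read 1 → write 0, move -1, go to C
C | __[_]01   read _ → write 1, move +1, go to C
C | __1[0]1   read 0 → write 1, move +1, go to A
A | __11[1]   read 1 → write 1, move -1, go to C
C | __1[1]1   read 1 → write 0, move -1, go to C
C | __[1]01   read 1 → write 0, move -1, go to C
C | _[_]001   read _ → write 1, move +1, go to C
C | _1[0]01   read 0 → write 1, move +1, go to A
A | _11[0]1   read 0 → write 0, move +1, go to A
A | _110[1]   read 1 → write 1, move -1, go to C
C | _11[0]1   read 0 → write 1, move +1, go to A
A | _111[1]   read 1 → write 1, move -1, go to C
C | _11[1]1   read 1 → write 0, move -1, go to C
C | _1[1]01   read 1 → write 0, move -1, go to C
C | _[1]001   read 1 → write 0, move -1, go to C
C | [_]0001   read _ → write 1, move +1, go to C
C | 1[0]001   read 0 → write 1, move +1, go to A
A | 11[0]01   read 0 → write 0, move +1, go to A
A | 110[0]1   read 0 → write 0, move +1, go to A
A | 1100[1]   read 1 → write 1, move -1, go to C
C | 110[0]1   read 0 → write 1, move +1, go to A
A | 1101[1]   read 1 → write 1, move -1, go to C
C | 110[1]1   read 1 → write 0, move -1, go to C
C | 11[0]01
After 24 steps: state C, head at -1, tape 11001.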